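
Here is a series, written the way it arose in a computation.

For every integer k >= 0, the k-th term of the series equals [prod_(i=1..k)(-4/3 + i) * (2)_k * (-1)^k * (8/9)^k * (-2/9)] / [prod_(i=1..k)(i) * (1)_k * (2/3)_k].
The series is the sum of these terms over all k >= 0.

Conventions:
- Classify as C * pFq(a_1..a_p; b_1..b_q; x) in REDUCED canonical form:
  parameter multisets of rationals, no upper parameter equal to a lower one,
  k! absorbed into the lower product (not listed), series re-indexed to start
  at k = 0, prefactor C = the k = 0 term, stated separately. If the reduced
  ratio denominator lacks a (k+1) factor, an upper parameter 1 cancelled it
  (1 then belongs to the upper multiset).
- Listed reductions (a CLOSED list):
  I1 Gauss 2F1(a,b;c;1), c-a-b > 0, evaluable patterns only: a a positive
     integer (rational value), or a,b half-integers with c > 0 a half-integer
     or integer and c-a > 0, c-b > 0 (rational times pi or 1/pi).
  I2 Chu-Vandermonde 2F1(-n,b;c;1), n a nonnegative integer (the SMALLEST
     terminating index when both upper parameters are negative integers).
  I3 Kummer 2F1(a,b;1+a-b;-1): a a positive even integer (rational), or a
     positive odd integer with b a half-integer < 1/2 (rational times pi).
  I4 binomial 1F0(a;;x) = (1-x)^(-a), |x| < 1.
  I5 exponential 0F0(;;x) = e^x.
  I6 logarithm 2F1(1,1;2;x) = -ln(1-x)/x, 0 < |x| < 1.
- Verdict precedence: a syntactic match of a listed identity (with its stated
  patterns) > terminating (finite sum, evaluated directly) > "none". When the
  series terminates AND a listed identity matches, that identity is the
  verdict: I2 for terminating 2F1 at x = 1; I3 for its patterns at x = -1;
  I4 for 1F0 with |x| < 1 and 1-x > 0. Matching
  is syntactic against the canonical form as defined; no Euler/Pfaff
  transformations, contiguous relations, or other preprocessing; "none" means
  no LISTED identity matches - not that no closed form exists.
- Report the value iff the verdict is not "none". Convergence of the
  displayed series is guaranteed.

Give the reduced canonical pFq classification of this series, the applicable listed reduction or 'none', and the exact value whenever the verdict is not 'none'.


With C = -2/9: the canonical form is 2F2(-1/3, 2; 2/3, 1; -8/9). Verdict: none - this 2F2 at x = -8/9 matches no listed pattern, and upper {-1/3, 2} holds no stopper.

First insight: t_0 = -2/9 here, and the running product (C = -2/9, x = -8/9) telescopes to a rising factorial.
Adjacent-term ratio: r(k) = (-8/9) * (k-1/3) (k+2) / [(k+2/3) (k+1) (k+1)] - poly over poly, x = (-8/9) from leading terms; C = -2/9 at k = 0.


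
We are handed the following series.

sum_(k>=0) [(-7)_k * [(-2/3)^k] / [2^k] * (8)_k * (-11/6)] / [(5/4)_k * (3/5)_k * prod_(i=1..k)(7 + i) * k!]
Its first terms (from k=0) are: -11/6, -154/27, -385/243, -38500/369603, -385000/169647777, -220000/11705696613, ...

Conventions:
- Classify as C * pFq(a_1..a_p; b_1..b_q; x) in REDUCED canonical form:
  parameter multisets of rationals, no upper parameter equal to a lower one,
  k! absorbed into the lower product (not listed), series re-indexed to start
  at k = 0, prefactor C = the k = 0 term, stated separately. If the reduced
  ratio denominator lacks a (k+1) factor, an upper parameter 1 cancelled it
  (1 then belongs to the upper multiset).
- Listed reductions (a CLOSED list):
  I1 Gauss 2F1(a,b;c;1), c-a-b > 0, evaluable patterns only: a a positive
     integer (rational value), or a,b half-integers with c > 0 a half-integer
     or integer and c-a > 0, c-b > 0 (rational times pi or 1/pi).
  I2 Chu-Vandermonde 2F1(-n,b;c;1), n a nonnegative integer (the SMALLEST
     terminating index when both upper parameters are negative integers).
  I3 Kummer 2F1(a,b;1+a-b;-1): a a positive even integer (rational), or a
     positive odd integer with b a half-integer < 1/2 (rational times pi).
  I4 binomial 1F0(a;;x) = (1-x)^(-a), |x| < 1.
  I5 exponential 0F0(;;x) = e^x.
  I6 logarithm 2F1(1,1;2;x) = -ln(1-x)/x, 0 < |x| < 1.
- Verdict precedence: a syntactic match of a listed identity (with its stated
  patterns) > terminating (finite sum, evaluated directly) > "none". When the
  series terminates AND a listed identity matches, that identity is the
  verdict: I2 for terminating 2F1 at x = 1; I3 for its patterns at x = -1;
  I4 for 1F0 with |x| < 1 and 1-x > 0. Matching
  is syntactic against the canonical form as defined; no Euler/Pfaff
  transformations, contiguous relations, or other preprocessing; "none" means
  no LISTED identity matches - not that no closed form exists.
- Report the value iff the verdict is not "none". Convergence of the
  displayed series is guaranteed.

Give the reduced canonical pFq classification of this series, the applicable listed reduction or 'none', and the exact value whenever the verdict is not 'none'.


Key observation: from the first term -11/6: the parameter 8 appears in both the upper and lower lists and cancels.
Term ratio: r(k) = (-1/3) * (k-7) / [(k+3/5) (k+5/4) (k+1)] - rational in k. x = (-1/3); t_0 = -11/6; negate the roots.

Prefactor -11/6, argument -1/3: 1F2 with upper {-7} over lower {3/5, 5/4}. Verdict: terminating - upper -7 stops the sum at k = 7; the 8 terms are added exactly. Hence: -24866063376671203/2694674771705826.


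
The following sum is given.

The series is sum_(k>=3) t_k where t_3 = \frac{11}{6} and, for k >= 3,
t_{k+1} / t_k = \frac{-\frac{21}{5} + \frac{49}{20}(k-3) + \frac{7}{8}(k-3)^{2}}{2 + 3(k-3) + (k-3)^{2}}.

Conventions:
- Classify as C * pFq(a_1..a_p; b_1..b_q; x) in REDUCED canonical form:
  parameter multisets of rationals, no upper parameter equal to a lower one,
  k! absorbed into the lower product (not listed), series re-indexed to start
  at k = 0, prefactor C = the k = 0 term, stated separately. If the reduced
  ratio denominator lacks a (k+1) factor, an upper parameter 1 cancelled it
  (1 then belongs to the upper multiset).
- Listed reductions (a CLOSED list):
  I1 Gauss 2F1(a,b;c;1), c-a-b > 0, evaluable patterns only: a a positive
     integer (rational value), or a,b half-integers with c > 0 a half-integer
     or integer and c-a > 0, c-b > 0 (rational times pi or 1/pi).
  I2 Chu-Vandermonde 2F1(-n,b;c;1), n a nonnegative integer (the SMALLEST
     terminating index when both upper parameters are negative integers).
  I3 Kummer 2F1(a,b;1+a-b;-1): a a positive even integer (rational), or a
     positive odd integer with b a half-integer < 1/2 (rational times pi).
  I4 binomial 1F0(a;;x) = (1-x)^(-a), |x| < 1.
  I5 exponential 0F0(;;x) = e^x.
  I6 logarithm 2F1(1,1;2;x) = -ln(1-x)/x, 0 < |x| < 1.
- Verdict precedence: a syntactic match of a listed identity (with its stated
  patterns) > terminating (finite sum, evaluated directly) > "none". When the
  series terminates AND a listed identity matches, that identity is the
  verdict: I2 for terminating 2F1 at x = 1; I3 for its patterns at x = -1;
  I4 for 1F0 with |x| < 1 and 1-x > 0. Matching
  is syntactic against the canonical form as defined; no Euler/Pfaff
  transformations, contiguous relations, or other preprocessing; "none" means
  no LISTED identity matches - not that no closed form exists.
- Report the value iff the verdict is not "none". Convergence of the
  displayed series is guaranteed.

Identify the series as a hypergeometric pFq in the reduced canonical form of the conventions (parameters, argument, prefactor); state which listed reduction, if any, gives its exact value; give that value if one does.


Reduced: x = \frac{7}{8}, 2F1, upper = {-\frac{6}{5}, 4}, lower = {2}, C = \frac{11}{6}. Verdict: none here - no I1-I6 shape fits x = \frac{7}{8} with lower {2}.

The tell: t_0 being \frac{11}{6}, factor the ratio over Q (C = 11/6): negated roots = parameters.
Step ratio: r(k) = \frac{7}{8} * (k-\frac{6}{5}) (k+4) / [(k+2) (k+1)] ; factor over Q: parameters, x = \frac{7}{8}, and C = \frac{11}{6}.


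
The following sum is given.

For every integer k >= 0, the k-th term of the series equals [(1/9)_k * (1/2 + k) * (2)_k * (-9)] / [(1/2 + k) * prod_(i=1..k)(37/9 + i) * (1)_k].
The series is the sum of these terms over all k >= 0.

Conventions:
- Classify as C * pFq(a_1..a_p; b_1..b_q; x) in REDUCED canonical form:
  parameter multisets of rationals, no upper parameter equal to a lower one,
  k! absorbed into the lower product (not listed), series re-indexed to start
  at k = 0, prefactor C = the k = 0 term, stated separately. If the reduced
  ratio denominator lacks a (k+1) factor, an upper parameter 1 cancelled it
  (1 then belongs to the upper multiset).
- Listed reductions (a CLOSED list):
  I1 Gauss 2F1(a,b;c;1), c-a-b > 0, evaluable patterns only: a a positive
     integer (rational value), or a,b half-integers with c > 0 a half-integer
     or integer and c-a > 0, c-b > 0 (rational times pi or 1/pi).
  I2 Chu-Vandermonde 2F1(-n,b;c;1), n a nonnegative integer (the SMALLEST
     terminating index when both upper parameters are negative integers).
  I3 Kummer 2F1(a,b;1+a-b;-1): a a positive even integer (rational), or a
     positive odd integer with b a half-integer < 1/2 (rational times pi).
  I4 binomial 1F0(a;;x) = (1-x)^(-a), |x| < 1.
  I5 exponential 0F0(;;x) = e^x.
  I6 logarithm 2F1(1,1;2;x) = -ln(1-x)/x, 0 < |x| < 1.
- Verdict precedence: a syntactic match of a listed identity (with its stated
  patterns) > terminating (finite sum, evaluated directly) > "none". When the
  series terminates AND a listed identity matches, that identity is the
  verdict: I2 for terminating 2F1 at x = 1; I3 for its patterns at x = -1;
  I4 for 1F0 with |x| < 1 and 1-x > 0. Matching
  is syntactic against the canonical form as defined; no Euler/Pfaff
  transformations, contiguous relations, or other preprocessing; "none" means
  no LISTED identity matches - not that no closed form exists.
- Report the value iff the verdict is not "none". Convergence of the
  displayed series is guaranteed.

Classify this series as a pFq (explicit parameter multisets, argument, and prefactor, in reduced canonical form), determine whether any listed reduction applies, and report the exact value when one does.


With C = -9: the canonical form is 2F1(1/9, 2; 46/9; 1). Verdict: Gauss (I1, integer-parameter pattern) applies (x = 1: the Gamma ratio telescopes since c-a-b = 3 > 0 and a = 2 in Z>0). Value: -259/27.

Key observation: from the first term -9: striking the common factor k + 1/2 reduces the term (prefactor -9).
Term ratio: r(k) = 1 * (k+1/9) (k+2) / [(k+46/9) (k+1)] - rational in k, leading ratio 1; with t_0 = -9, classification follows.


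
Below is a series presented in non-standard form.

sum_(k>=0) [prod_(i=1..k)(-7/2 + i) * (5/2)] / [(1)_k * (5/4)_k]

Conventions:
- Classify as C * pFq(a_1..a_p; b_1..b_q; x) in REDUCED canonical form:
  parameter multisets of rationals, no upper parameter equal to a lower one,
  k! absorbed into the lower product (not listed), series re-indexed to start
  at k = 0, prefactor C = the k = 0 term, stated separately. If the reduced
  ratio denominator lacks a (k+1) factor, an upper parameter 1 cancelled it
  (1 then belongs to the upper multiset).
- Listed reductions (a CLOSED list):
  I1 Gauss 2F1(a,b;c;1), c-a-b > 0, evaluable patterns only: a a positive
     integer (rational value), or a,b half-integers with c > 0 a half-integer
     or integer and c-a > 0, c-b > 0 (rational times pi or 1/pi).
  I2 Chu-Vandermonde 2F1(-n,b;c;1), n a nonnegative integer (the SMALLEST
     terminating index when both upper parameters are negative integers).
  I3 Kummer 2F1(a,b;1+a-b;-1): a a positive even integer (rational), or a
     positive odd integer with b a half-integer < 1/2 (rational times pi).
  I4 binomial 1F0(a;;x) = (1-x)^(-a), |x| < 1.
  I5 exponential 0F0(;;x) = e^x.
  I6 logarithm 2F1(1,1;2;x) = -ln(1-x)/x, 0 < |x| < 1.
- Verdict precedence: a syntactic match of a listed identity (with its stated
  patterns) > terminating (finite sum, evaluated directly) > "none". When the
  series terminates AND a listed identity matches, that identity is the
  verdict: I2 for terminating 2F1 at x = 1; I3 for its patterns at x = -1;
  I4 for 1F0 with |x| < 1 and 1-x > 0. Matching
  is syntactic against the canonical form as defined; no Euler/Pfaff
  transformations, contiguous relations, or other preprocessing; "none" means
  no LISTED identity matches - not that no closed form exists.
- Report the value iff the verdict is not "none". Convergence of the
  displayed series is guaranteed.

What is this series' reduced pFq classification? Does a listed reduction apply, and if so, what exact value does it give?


x = 1 here; the reduced form reads 1F1, upper {-5/2}, lower {5/4}, C = 5/2. Verdict: none - this 1F1 at x = 1 matches no listed pattern, and upper {-5/2} holds no stopper.

The tell: x = 1 and (1)_k (C = 5/2) is k! itself.
Step ratio: r(k) = 1 * (k-5/2) / [(k+5/4) (k+1)] - rational; roots negated = parameters, x = 1, C = 5/2.


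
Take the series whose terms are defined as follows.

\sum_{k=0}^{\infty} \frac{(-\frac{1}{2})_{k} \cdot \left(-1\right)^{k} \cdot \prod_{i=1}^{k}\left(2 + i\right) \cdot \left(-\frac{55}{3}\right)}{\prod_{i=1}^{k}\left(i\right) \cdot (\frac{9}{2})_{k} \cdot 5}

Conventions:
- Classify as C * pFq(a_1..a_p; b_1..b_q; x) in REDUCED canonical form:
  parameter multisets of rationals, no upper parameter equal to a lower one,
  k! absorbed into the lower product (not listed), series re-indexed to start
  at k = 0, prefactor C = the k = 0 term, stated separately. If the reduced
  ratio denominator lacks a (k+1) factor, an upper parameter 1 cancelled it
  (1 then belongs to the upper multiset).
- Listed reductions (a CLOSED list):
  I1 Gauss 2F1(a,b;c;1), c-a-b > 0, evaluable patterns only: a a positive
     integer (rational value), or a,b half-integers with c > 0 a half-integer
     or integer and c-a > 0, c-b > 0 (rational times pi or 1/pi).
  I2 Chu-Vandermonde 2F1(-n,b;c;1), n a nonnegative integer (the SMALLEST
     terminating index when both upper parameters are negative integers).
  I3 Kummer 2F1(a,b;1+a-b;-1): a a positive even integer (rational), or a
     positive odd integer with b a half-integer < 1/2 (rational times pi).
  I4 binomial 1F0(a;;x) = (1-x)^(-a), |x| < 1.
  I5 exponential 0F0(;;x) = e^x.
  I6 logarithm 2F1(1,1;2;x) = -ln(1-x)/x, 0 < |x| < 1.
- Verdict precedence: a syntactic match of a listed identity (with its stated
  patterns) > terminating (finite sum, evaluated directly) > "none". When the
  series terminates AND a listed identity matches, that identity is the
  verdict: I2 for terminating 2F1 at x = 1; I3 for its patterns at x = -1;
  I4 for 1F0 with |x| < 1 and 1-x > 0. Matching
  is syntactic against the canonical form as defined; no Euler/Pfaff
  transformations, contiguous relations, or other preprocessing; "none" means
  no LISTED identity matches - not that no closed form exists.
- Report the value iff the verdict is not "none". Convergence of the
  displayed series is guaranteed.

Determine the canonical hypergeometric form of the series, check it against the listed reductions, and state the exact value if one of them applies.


Classification (C = -\frac{11}{3}): 2F1 with upper {-\frac{1}{2}, 3}, lower {\frac{9}{2}}, argument x = -1. Verdict: this is Kummer (I3) (x = -1; c = \frac{9}{2} equals 1+a-b for upper {-\frac{1}{2}, 3}: listed pattern). Value: \left(-\frac{385}{256}\right) \cdot \pi.

The tell: t_0 = -\frac{11}{3} here, and the product of the first k integers (C = -11/3) is k!.
Term ratio: r(k) = -1 * (k-\frac{1}{2}) (k+3) / [(k+\frac{9}{2}) (k+1)] - rational; roots negated = parameters, x = -1, C = -\frac{11}{3}.


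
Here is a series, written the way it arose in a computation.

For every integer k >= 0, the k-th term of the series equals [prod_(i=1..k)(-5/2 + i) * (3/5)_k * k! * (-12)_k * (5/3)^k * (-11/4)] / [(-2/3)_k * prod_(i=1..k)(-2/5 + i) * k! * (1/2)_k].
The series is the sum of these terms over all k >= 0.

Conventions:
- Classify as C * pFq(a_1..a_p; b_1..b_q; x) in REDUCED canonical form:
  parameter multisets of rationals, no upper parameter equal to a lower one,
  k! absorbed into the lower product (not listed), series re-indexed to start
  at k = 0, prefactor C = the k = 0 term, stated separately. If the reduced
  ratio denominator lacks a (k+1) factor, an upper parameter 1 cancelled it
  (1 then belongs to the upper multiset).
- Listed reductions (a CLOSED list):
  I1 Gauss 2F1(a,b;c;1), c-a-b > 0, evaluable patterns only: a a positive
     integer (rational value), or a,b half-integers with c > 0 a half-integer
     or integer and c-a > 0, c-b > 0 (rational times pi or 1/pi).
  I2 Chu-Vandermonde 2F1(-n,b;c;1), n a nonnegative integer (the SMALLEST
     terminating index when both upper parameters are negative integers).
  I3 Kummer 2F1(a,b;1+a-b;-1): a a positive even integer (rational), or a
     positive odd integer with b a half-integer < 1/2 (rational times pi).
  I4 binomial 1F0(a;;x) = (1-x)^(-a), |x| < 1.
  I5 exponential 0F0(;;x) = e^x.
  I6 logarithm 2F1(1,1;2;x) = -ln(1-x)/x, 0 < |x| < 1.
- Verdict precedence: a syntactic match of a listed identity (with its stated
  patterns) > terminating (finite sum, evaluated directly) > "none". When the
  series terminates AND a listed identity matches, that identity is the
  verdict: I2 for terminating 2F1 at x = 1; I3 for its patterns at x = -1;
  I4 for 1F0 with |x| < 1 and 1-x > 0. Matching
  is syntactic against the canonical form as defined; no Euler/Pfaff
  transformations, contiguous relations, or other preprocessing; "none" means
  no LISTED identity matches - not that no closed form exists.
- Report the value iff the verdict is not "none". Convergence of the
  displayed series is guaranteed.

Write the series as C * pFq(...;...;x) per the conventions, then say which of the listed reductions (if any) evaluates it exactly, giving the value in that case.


Prefactor -11/4, argument 5/3: 3F2 with upper {-12, -3/2, 1} over lower {-2/3, 1/2}. Verdict: terminating - upper parameter -12 makes this a finite sum (last index 12), evaluated exactly. Sum: 308340242749/155682124.

Structural cue: from the first term -11/4: the running product (prefactor -11/4) telescopes to a rising factorial.
Term ratio: r(k) = (5/3) * (k-12) (k-3/2) (k+1) / [(k-2/3) (k+1/2) (k+1)] - rational in k. x = (5/3); t_0 = -11/4; negate the roots.


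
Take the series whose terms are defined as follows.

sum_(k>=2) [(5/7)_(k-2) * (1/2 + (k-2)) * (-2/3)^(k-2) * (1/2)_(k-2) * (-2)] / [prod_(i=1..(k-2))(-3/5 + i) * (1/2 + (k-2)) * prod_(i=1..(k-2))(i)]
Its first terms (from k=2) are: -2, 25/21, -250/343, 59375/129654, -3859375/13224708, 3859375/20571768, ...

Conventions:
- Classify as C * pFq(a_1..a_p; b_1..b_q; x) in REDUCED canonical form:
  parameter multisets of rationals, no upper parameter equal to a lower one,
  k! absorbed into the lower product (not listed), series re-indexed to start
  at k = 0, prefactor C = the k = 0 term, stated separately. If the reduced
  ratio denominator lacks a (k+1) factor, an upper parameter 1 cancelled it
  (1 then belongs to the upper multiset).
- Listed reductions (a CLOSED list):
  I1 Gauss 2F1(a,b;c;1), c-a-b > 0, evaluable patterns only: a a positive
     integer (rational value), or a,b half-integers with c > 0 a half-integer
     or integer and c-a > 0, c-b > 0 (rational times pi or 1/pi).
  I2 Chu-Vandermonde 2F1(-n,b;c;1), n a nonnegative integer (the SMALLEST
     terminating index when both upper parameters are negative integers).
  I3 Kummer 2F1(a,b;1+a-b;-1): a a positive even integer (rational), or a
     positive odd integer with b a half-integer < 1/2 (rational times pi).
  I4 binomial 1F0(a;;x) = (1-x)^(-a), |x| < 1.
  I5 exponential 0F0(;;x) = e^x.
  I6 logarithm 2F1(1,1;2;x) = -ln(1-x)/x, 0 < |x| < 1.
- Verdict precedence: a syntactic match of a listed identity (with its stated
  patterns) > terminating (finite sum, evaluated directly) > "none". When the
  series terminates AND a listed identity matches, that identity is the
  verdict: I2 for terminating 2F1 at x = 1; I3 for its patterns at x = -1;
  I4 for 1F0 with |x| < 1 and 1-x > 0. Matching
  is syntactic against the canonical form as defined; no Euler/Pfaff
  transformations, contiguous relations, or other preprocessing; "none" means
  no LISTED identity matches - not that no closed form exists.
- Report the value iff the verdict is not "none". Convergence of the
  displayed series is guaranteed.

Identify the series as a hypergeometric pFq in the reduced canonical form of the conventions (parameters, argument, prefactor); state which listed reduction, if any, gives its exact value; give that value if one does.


The series (x = -2/3) is 2F1: upper {1/2, 5/7}, lower {2/5}, prefactor -2. Verdict: none (x = -2/3): each listed identity misses the multisets {1/2, 5/7} ; {2/5}.

Key observation: t_0 being -2, the product of the first k integers (C = -2) is k!.
Term ratio: r(k) = (-2/3) * (k+1/2) (k+5/7) / [(k+2/5) (k+1)] - poly over poly, x = (-2/3) from leading terms; C = -2 at k = 0.


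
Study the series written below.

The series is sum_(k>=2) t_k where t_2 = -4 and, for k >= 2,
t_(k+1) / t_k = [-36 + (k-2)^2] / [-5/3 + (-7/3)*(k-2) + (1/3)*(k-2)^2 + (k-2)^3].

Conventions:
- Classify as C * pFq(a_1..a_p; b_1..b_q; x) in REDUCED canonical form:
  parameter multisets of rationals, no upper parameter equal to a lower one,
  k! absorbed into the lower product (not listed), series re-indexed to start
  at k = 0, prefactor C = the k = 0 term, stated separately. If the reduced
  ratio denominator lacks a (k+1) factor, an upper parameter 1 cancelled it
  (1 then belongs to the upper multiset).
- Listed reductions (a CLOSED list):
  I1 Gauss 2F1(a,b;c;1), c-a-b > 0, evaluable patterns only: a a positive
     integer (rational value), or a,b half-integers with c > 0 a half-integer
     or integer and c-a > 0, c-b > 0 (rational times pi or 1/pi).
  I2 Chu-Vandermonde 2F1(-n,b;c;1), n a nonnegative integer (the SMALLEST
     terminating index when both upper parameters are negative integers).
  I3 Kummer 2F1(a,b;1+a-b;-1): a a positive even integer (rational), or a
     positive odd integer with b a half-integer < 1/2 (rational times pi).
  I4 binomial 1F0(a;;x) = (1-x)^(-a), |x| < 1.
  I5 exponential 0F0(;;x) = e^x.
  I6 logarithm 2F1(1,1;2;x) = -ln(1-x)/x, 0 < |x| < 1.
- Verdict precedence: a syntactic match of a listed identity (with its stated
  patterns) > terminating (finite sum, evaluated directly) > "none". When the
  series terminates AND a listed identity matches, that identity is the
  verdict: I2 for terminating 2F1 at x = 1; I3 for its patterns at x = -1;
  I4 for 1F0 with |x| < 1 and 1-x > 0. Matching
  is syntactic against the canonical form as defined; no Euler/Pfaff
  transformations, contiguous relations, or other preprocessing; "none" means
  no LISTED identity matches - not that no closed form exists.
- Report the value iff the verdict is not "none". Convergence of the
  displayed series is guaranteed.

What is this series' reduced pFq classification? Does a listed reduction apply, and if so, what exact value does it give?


The series (x = 1) is 2F2: upper {-6, 6}, lower {-5/3, 1}, prefactor -4. Verdict: terminating. With -6 upstairs the series is a 7-term polynomial sum; evaluated term by term. Exact value: 16513/50.

Key step: from the first term -4: the expanded ratio factors over Q; C = -4, roots give parameters.
Ratio: r(k) = 1 * (k-6) (k+6) / [(k-5/3) (k+1) (k+1)] - poly over poly, x = 1 from leading terms; C = -4 at k = 0.


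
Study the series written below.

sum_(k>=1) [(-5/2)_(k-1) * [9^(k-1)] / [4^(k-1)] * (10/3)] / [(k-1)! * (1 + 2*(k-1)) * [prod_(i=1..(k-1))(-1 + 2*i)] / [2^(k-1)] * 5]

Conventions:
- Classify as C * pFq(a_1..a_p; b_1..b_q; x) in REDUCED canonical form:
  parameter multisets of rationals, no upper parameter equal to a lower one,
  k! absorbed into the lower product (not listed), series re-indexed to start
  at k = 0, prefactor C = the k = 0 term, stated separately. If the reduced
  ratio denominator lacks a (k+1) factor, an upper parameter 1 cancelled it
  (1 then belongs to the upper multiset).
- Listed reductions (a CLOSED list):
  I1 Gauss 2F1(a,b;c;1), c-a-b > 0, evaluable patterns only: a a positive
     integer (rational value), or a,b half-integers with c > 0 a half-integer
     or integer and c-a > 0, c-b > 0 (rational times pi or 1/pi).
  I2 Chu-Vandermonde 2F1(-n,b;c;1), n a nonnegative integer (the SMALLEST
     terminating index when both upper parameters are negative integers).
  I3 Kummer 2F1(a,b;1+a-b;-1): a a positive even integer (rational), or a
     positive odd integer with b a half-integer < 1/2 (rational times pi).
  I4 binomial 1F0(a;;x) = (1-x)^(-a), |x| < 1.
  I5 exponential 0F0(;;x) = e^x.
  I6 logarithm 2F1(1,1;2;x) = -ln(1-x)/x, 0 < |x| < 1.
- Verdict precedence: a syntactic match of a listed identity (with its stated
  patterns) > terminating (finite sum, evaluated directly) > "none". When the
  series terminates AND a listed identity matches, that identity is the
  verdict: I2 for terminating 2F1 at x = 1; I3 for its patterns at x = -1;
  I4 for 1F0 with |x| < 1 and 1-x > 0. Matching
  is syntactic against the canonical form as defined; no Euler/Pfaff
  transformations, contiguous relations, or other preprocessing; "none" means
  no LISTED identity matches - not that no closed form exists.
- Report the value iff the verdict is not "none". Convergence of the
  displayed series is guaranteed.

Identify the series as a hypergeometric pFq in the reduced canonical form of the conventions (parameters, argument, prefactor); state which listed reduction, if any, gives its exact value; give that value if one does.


Reduced: x = 9/4, 1F1, upper = {-5/2}, lower = {3/2}, C = 2/3. Verdict: none. A 1F1 with upper {-5/2} fits none of I1-I6 at x = 9/4; the sum runs forever.

Key step: t_0 being 2/3, the lower (2k+1) factor (C = 2/3, x = 9/4) shifts a half-integer Pochhammer.
Term ratio: r(k) = (9/4) * (k-5/2) / [(k+3/2) (k+1)] - rational; roots negated = parameters, x = (9/4), C = 2/3.


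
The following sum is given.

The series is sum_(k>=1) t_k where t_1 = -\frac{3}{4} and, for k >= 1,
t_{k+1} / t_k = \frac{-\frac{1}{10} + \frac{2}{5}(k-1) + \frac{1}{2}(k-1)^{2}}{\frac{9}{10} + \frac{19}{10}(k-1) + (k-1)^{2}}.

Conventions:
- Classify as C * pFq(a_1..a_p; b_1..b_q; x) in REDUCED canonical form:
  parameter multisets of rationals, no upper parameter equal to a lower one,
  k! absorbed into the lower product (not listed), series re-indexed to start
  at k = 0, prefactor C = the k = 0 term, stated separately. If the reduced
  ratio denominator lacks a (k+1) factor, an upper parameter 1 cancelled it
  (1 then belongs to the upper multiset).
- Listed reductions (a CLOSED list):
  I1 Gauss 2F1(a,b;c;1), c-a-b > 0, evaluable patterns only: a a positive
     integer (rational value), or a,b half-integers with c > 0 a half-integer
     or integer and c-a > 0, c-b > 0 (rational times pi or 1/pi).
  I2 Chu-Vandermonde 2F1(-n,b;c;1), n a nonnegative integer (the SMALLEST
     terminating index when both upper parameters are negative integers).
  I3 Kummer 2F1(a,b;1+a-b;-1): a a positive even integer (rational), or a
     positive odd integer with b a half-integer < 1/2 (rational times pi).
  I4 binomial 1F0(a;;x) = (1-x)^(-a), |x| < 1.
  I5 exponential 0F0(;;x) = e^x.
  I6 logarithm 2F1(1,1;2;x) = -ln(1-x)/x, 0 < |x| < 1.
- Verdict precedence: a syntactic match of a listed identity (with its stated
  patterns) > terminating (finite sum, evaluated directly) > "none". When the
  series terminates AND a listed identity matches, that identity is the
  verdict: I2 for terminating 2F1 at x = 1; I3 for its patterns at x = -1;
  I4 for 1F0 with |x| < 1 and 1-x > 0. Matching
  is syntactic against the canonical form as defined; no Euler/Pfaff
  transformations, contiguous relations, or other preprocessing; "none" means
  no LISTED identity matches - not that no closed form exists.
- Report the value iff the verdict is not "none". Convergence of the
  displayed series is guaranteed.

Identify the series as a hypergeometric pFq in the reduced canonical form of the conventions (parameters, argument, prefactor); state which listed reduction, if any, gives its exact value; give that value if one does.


Structural cue: x = \frac{1}{2} and factor the ratio over Q (prefactor -3/4): negated roots = parameters.
Ratio: r(k) = \frac{1}{2} * (k-\frac{1}{5}) (k+1) / [(k+\frac{9}{10}) (k+1)] - rational in k. x = \frac{1}{2}; t_0 = -\frac{3}{4}; negate the roots.

The series (x = \frac{1}{2}) is 2F1: upper {-\frac{1}{5}, 1}, lower {\frac{9}{10}}, prefactor -\frac{3}{4}. Verdict: none (x = \frac{1}{2}): each listed identity misses the multisets {-\frac{1}{5}, 1} ; {\frac{9}{10}}.


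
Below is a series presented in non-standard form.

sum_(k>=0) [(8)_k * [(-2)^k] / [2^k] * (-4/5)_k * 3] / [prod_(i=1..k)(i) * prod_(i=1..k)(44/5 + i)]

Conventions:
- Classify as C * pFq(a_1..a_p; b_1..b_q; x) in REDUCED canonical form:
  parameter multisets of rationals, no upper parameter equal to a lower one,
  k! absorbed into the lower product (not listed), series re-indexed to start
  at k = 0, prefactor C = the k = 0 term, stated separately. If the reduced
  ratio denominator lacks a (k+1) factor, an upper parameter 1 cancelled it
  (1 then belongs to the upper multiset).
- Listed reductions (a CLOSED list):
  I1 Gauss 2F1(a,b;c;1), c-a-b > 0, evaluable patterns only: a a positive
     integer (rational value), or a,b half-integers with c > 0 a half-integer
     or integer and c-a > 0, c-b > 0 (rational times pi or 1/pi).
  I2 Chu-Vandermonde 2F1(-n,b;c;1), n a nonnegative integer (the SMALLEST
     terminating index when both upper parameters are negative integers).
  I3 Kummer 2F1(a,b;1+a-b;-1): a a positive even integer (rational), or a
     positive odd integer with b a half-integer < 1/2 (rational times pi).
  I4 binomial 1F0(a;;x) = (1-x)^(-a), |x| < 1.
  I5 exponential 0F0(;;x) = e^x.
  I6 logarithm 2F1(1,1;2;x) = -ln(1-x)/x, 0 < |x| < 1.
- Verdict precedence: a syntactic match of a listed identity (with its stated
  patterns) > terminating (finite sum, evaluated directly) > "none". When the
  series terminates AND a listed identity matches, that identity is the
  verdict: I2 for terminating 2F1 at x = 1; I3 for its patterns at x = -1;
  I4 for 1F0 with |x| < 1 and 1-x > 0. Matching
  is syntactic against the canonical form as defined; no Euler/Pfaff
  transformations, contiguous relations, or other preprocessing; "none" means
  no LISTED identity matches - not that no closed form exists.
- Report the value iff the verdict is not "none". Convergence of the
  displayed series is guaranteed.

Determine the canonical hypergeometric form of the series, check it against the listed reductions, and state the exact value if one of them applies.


Key step: x = (-1) and the two k-th powers (C = 3, x = -1) combine into one argument.
Term ratio: r(k) = (-1) * (k-4/5) (k+8) / [(k+49/5) (k+1)] - rational in k, leading ratio (-1); with t_0 = 3, classification follows.

Classification (C = 3): 2F1 with upper {-4/5, 8}, lower {49/5}, argument x = -1. Verdict: Kummer (I3) matches (x = -1; c = 49/5 equals 1+a-b for upper {-4/5, 8}: listed pattern). Its exact value is 211497/43750.


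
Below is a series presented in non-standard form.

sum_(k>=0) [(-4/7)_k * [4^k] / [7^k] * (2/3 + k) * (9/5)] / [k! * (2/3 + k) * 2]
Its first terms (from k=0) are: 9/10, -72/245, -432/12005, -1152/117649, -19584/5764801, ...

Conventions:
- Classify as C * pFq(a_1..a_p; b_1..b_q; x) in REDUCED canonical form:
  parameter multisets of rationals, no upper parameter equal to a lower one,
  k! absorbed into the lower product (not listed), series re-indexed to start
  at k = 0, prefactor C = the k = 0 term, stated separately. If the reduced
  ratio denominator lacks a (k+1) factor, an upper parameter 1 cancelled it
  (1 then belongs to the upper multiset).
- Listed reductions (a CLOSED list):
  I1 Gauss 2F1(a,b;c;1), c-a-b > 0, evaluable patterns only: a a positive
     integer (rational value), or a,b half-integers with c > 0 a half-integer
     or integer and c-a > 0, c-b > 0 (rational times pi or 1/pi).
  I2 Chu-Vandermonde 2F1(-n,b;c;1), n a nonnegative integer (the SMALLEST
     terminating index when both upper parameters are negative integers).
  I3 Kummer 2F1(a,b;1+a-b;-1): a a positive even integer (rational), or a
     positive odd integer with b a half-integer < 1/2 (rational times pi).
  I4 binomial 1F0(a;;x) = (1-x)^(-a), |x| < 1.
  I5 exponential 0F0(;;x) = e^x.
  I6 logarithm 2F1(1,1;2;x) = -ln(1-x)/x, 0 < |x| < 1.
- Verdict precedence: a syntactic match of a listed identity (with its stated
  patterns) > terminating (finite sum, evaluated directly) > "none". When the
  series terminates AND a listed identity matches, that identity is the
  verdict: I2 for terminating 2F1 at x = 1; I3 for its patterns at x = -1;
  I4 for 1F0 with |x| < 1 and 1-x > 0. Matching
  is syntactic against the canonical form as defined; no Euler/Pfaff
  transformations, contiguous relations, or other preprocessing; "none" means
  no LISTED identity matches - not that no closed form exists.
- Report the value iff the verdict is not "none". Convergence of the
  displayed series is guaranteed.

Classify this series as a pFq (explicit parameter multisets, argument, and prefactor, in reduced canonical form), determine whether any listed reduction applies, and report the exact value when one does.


This is 9/10 * 1F0(-4/7; -; 4/7) in reduced canonical form. Verdict: this is binomial (I4) (the 1F0 binomial series: exponent 4/7, x = 4/7). Sum: (9/10) * (3/7)^(4/7).

Key observation: with t_0 = 9/10, the two geometric factors (C = 9/10, x = 4/7) combine into one argument.
Ratio: r(k) = (4/7) * (k-4/7) / [(k+1)] - rational in k. x = (4/7); t_0 = 9/10; negate the roots.


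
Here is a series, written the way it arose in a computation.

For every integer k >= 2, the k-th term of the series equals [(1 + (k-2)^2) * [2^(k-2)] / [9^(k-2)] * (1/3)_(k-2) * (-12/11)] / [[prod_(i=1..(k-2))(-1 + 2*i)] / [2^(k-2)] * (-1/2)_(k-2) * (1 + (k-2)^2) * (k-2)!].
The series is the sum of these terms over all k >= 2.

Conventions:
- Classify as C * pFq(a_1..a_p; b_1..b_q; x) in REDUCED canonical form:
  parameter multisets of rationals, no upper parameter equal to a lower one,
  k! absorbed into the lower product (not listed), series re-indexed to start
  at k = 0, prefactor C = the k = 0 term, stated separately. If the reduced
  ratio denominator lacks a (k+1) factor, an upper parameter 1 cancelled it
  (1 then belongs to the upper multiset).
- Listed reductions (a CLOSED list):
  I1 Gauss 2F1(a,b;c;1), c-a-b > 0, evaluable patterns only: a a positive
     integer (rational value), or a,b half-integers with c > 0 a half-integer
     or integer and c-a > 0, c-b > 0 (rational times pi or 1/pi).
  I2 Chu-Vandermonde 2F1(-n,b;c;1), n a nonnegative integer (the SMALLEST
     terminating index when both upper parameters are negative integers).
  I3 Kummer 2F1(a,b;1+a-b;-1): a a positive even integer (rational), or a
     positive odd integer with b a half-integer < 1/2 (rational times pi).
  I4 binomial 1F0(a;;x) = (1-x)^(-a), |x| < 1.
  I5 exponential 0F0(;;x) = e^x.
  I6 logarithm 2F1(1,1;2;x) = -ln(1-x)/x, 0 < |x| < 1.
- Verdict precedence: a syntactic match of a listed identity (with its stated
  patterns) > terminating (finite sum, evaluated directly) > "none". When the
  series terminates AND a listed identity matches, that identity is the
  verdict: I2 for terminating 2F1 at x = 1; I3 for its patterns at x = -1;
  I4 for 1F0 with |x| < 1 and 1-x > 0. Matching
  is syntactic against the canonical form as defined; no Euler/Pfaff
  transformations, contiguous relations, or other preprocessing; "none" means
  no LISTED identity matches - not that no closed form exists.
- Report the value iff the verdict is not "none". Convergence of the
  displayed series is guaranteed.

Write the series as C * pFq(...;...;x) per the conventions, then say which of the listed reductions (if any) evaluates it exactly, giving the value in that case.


First insight: x = (2/9) and striking the common factor k^2 + 1 reduces the term (C = -12/11, x = 2/9).
Term ratio: r(k) = (2/9) * (k+1/3) / [(k-1/2) (k+1/2) (k+1)] - rational; roots negated = parameters, x = (2/9), C = -12/11.

Prefactor -12/11, argument 2/9: 1F2 with upper {1/3} over lower {-1/2, 1/2}. Verdict: none - at argument 2/9 the multisets {1/3} ; {-1/2, 1/2} match no listed identity.


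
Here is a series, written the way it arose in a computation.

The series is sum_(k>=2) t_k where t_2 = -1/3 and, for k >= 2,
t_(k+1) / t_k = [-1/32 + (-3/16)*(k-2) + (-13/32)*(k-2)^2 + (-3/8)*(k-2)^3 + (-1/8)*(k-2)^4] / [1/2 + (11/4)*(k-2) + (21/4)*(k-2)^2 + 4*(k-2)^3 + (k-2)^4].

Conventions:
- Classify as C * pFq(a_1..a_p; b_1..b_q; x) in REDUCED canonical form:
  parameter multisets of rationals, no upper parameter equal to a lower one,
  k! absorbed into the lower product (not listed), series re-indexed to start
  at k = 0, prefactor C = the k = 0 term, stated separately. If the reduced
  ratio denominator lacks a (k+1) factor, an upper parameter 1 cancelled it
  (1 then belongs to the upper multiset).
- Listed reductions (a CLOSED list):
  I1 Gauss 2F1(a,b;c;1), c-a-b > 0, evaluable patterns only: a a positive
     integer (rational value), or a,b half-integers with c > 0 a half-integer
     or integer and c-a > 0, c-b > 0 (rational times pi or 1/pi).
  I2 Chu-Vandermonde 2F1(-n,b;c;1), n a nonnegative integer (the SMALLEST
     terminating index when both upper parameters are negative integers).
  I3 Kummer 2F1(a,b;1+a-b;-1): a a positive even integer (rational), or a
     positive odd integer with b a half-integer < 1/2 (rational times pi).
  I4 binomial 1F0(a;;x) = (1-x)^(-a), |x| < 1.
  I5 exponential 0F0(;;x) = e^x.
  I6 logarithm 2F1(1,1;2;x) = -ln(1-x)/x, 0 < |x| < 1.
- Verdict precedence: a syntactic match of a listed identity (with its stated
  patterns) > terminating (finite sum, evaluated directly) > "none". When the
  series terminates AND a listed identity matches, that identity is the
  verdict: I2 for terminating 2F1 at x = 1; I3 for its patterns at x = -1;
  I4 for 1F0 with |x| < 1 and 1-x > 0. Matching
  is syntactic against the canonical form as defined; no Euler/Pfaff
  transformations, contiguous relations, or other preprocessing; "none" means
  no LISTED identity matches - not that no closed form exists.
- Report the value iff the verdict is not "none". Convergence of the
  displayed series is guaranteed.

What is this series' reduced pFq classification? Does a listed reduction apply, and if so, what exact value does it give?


At argument -1/8: a 2F1 with upper {1, 1}, lower {2}, scaled by C = -1/3. Verdict: this is logarithm (I6) (the logarithm: parameters (1,1;2), x = -1/8). Value: (-8/3) * ln(9/8).

The tell: t_0 = -1/3 here, and the ratio is unreduced: k + 1/2 divides both sides (C = -1/3).
Step ratio: r(k) = (-1/8) * (k+1) (k+1) / [(k+2) (k+1)] - rational; roots negated = parameters, x = (-1/8), C = -1/3.


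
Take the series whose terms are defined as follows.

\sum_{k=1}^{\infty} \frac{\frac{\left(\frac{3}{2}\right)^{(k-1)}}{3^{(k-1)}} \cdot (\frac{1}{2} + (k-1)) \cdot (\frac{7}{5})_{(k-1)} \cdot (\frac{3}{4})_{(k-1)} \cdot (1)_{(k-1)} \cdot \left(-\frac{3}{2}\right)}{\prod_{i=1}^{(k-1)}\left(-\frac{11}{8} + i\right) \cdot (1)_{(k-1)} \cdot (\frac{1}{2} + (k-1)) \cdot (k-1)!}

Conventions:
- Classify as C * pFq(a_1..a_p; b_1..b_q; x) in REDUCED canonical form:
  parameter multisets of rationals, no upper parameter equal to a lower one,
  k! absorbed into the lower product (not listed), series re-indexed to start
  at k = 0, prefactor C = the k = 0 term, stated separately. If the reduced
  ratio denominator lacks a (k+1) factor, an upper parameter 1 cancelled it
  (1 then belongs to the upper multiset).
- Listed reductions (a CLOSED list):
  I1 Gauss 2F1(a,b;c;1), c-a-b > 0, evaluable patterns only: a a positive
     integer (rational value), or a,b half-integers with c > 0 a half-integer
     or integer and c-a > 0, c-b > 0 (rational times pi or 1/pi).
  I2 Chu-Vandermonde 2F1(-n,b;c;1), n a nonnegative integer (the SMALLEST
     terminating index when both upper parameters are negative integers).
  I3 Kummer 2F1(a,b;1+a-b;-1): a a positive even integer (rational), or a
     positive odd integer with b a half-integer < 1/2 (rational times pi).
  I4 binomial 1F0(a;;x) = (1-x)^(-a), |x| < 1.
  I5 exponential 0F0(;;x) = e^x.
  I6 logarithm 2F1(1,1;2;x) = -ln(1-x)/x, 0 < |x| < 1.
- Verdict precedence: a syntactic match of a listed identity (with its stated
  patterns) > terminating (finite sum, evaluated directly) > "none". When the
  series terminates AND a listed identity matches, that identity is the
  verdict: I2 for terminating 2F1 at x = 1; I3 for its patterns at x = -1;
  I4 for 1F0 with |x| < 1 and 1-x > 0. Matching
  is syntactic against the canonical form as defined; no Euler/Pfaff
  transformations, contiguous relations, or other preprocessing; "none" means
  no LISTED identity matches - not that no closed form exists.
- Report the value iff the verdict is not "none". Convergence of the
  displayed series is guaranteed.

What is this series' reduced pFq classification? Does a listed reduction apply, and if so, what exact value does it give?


The series (x = \frac{1}{2}) is 2F1: upper {\frac{3}{4}, \frac{7}{5}}, lower {-\frac{3}{8}}, prefactor -\frac{3}{2}. Verdict: none. No listed pattern accepts 2F1(\frac{3}{4}, \frac{7}{5}; -\frac{3}{8}; \frac{1}{2}).

Key step: with t_0 = -\frac{3}{2}, the factor k + 1/2 cancels (top and bottom), leaving C = -3/2, x = 1/2.
Adjacent-term ratio: r(k) = \frac{1}{2} * (k+\frac{3}{4}) (k+\frac{7}{5}) / [(k-\frac{3}{8}) (k+1)] - poly over poly, x = \frac{1}{2} from leading terms; C = -\frac{3}{2} at k = 0.
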